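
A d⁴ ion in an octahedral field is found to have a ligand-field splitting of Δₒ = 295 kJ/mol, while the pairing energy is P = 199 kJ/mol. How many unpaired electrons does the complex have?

2

Δₒ > P, so pairing is preferred: the ground state is low-spin.
Filling d⁴ accordingly: t2g^4 e_g^0.
Unpaired electrons: 2.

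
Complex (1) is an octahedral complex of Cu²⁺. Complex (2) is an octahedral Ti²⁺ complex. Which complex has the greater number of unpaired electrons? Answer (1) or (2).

(2)

(1): Cu is in group 11, so Cu²⁺ is d⁹ (11 − 2 = 9); t2g^6 e_g^3 → 1 unpaired.
(2): Ti sits in group 4; removing 2 electrons leaves Ti²⁺ with 4 − 2 = 2 d electrons; For octahedral d² the high- and low-spin configurations coincide; t₂g² eg⁰ → 2 unpaired.
So (2) has more unpaired electrons.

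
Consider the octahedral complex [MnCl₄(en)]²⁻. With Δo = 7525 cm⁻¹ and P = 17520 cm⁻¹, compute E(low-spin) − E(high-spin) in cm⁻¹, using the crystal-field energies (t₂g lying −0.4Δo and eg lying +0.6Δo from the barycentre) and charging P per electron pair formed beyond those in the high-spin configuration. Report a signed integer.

19990

Ligand charges: 4×(-1) from Cl⁻ and 1×(+0) from en sum to -4; with overall charge -2, Mn is +2.
Mn²⁺: group 7, so d-count = 7 − 2 = 5.
High-spin d⁵ fills as t₂g³ eg² with CFSE 3(−0.4) + 2(+0.6) = 0.0Δo = 0 cm⁻¹.
Low-spin t₂g⁵ eg⁰ gives -2.0Δo = -15050 cm⁻¹, but forming 2 extra pairs costs 2P = 35040 cm⁻¹, so E(LS) = -15050 + 35040 = 19990 cm⁻¹.
Thus E(LS) − E(HS) = 19990 cm⁻¹.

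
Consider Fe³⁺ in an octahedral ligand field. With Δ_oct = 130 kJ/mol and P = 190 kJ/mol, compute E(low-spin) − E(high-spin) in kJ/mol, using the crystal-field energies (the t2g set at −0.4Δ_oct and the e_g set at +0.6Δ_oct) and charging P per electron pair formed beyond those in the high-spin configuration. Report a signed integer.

120

Fe sits in group 8; removing 3 electrons leaves Fe³⁺ with 8 − 3 = 5 d electrons.
High-spin d⁵ fills as t2g^3 e_g^2 with CFSE 3(−0.4) + 2(+0.6) = 0.0Δ_oct = 0 kJ/mol.
For low-spin the configuration is t2g^5 e_g^0: orbital energy -2.0 × 130 = -260 kJ/mol, and 2 additional pairs relative to high-spin add 380 kJ/mol, giving 120 kJ/mol.
E(LS) − E(HS) = 120 − (0) = 120 kJ/mol.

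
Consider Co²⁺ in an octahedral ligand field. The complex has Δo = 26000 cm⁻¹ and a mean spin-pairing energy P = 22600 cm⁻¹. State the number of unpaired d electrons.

1

Co sits in group 9; removing 2 electrons leaves Co²⁺ with 9 − 2 = 7 d electrons.
With Δo > P the complex is low-spin.
That gives t₂g⁶ eg¹.
Unpaired electrons: 1.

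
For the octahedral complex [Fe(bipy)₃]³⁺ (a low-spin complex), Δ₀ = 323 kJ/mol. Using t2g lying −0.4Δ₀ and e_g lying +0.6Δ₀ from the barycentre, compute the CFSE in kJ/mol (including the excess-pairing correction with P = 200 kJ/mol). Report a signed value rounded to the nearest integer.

-246

bipy is neutral, so the +3 overall charge sits on Fe: oxidation state +3.
Fe is in group 8, so Fe³⁺ is d⁵ (8 − 3 = 5).
The d⁵ electrons fill as t2g^5 e_g^0.
CFSE(orbital) = 5×(-0.4Δ₀) + 0×(0.6Δ₀) = -2.0Δ₀; with Δ₀ = 323 kJ/mol that is -646 kJ/mol.
High-spin d⁵ would be t2g^3 e_g^2 with 0 pairs; low-spin has 2, so 2 excess pairs cost +2P = +400 kJ/mol.
Net CFSE = -646 + 400 = -246 kJ/mol.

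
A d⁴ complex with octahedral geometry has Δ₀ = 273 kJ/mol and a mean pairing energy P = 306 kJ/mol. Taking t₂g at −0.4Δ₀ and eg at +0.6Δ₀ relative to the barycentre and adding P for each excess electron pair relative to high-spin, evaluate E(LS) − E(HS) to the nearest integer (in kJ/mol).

In the high-spin limit (t₂g³ eg¹) the orbital term is -0.6Δ₀ = -164 kJ/mol, with no excess pairing.
Low-spin: t₂g⁴ eg⁰, orbital CFSE = -1.6Δ₀ = -437 kJ/mol; plus 1 excess pair × P = +306 kJ/mol; total -131 kJ/mol.
The difference is -131 − (-164) = 33 kJ/mol, so high-spin lies lower.

33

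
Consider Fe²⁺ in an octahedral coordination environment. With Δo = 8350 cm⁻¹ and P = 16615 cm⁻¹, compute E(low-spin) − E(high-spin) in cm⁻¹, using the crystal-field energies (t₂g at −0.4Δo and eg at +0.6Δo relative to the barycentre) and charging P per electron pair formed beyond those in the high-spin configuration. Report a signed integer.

Fe²⁺: group 8, so d-count = 8 − 2 = 6.
High-spin: t₂g⁴ eg², CFSE = -0.4Δo = -3340 cm⁻¹.
For low-spin the configuration is t₂g⁶ eg⁰: orbital energy -2.4 × 8350 = -20040 cm⁻¹, and 2 additional pairs relative to high-spin add 33230 cm⁻¹, giving 13190 cm⁻¹.
The difference is 13190 − (-3340) = 16530 cm⁻¹, so high-spin lies lower.

16530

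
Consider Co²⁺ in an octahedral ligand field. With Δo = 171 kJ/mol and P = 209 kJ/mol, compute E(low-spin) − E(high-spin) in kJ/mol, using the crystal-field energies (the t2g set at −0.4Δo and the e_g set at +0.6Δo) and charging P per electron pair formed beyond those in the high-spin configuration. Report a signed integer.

Co sits in group 9; removing 2 electrons leaves Co²⁺ with 9 − 2 = 7 d electrons.
High-spin: t2g^5 e_g^2, CFSE = -0.8Δo = -137 kJ/mol.
For low-spin the configuration is t2g^6 e_g^1: orbital energy -1.8 × 171 = -308 kJ/mol, and 1 additional pair relative to high-spin adds 209 kJ/mol, giving -99 kJ/mol.
Thus E(LS) − E(HS) = 38 kJ/mol.

38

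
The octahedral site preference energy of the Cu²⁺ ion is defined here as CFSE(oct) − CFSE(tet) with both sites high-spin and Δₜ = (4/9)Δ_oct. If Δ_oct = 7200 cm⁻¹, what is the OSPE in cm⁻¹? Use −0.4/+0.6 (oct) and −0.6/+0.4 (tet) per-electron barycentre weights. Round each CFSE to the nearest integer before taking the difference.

-3040

Group 11 minus oxidation state +2 gives a d⁹ configuration for Cu²⁺.
Octahedral high-spin t2g^6 e_g^3: CFSE = -0.6 × 7200 = -4320 cm⁻¹.
Tetrahedral: e^4 t2^5, CFSE = 4(−0.6) + 5(+0.4) = -0.4Δₜ = -0.4 × (4/9) × 7200 = -1280 cm⁻¹.
OSPE = CFSE(oct) − CFSE(tet) = -4320 − (-1280) = -3040 cm⁻¹.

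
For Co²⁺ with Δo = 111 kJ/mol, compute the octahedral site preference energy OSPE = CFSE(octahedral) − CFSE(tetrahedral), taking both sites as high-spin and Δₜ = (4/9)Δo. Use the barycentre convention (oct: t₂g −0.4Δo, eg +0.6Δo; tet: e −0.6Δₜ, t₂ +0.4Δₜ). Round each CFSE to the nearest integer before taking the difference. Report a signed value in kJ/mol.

-30

Co sits in group 9; removing 2 electrons leaves Co²⁺ with 9 − 2 = 7 d electrons.
In an octahedral site d⁷ (HS) is t₂g⁵ eg², giving CFSE(oct) = -0.8Δo = -89 kJ/mol.
Tetrahedral: e⁴ t₂³, CFSE = 4(−0.6) + 3(+0.4) = -1.2Δₜ = -1.2 × (4/9) × 111 = -59 kJ/mol.
OSPE = CFSE(oct) − CFSE(tet) = -89 − (-59) = -30 kJ/mol.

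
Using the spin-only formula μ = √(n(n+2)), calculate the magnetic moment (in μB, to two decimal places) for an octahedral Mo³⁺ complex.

3.87 μB

Mo sits in group 6; removing 3 electrons leaves Mo³⁺ with 6 − 3 = 3 d electrons.
For octahedral d³ the high- and low-spin configurations coincide.
Configuration: t₂g³ eg⁰ → 3 unpaired electrons.
μ(spin-only) = √[3(3+2)] = √15 ≈ 3.87 μB.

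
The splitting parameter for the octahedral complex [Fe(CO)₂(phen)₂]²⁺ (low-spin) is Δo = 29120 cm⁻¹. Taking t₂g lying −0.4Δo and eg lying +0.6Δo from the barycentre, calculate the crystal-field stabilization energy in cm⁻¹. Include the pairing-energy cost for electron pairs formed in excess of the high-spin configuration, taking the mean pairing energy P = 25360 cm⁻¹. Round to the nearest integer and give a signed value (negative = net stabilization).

Ligand charges: 2×(+0) from CO and 2×(+0) from phen sum to +0; with overall charge +2, Fe is +2.
Fe sits in group 8; removing 2 electrons leaves Fe²⁺ with 8 − 2 = 6 d electrons.
The d⁶ electrons fill as t₂g⁶ eg⁰.
Orbital CFSE = 6(-0.4) + 0(0.6) = -2.4Δo = -2.4 × 29120 = -69888 cm⁻¹.
Pairing penalty: 3 pairs vs 1 in the high-spin reference → 2 extra × P = 50720 cm⁻¹.
Combining: -69888 + 50720 = -19168 cm⁻¹.

-19168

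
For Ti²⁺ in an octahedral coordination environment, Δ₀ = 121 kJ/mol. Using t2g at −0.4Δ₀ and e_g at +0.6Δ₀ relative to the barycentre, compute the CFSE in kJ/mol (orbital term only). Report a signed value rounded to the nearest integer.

-97

Ti sits in group 4; removing 2 electrons leaves Ti²⁺ with 4 − 2 = 2 d electrons.
For octahedral d² the high- and low-spin configurations coincide.
Electron filling gives t2g^2 e_g^0.
The orbital stabilization is -0.8Δ₀ = -0.8 × 121 = -97 kJ/mol.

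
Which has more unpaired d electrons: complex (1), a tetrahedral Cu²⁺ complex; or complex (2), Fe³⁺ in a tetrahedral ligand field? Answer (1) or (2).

(1): Cu²⁺: group 11, so d-count = 11 − 2 = 9; Tetrahedral fields are weak (Δₜ ≈ 4/9 Δₒ), so electrons fill high-spin; e⁴ t₂⁵ → 1 unpaired.
(2): Fe is in group 8, so Fe³⁺ is d⁵ (8 − 3 = 5); Tetrahedral fields are weak (Δₜ ≈ 4/9 Δₒ), so electrons fill high-spin; e^2 t2^3 → 5 unpaired.
So (2) has more unpaired electrons.

(2)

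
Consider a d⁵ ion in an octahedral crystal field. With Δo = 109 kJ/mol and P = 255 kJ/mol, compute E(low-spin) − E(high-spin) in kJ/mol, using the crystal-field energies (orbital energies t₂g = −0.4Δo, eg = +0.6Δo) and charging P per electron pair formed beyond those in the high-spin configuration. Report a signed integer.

292

High-spin d⁵ fills as t₂g³ eg² with CFSE 3(−0.4) + 2(+0.6) = 0.0Δo = 0 kJ/mol.
Low-spin t₂g⁵ eg⁰ gives -2.0Δo = -218 kJ/mol, but forming 2 extra pairs costs 2P = 510 kJ/mol, so E(LS) = -218 + 510 = 292 kJ/mol.
E(LS) − E(HS) = 292 − (0) = 292 kJ/mol.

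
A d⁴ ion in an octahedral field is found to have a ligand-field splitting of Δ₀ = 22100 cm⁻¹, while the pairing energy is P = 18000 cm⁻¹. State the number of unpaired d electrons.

Δ₀ > P, so pairing is preferred: the ground state is low-spin.
Filling d⁴ accordingly: t2g^4 e_g^0.
Unpaired electrons: 2.

2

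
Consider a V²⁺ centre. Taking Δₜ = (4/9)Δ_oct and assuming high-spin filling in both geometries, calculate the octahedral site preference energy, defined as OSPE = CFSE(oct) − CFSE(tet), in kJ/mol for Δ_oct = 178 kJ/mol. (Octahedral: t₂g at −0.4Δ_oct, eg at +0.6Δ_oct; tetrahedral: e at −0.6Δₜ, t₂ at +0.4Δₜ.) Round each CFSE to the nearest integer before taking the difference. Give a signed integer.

Group 5 minus oxidation state +2 gives a d³ configuration for V²⁺.
Octahedral (high-spin): t2g^3 e_g^0, CFSE = 3(−0.4) + 0(+0.6) = -1.2Δ_oct = -1.2 × 178 = -214 kJ/mol.
In a tetrahedral site the filling is e^2 t2^1: CFSE(tet) = -0.8Δₜ = -0.8 × (4/9)(178) = -63 kJ/mol.
Subtracting, OSPE = -214 − (-63) = -151 kJ/mol.

-151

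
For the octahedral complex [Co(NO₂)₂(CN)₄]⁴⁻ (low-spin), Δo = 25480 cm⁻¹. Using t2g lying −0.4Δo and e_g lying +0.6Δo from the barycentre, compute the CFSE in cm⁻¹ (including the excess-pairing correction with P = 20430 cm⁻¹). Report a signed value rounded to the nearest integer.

-25434

Ligand charges: 2×(-1) from NO₂⁻ and 4×(-1) from CN⁻ sum to -6; with overall charge -4, Co is +2.
Co is in group 9, so Co²⁺ is d⁷ (9 − 2 = 7).
The d⁷ electrons fill as t2g^6 e_g^1.
Orbital CFSE = 6(-0.4) + 1(0.6) = -1.8Δo = -1.8 × 25480 = -45864 cm⁻¹.
High-spin d⁷ would be t2g^5 e_g^2 with 2 pairs; low-spin has 3, so 1 excess pair costs +1P = +20430 cm⁻¹.
Overall CFSE = -45864 + 20430 = -25434 cm⁻¹.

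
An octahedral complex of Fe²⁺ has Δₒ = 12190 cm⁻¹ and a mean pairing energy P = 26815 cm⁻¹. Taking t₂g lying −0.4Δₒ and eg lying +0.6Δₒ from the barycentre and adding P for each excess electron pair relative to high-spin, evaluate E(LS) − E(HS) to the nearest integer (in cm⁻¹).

29250

Fe sits in group 8; removing 2 electrons leaves Fe²⁺ with 8 − 2 = 6 d electrons.
In the high-spin limit (t₂g⁴ eg²) the orbital term is -0.4Δₒ = -4876 cm⁻¹, with no excess pairing.
Low-spin: t₂g⁶ eg⁰, orbital CFSE = -2.4Δₒ = -29256 cm⁻¹; plus 2 excess pairs × P = +53630 cm⁻¹; total 24374 cm⁻¹.
E(LS) − E(HS) = 24374 − (-4876) = 29250 cm⁻¹.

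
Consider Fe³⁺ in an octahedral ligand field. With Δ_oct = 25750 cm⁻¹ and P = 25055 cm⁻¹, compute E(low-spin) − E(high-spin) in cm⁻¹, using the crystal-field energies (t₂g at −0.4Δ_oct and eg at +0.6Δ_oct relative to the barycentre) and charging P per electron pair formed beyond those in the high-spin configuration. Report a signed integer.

Fe sits in group 8; removing 3 electrons leaves Fe³⁺ with 8 − 3 = 5 d electrons.
High-spin d⁵ fills as t₂g³ eg² with CFSE 3(−0.4) + 2(+0.6) = 0.0Δ_oct = 0 cm⁻¹.
Low-spin: t₂g⁵ eg⁰, orbital CFSE = -2.0Δ_oct = -51500 cm⁻¹; plus 2 excess pairs × P = +50110 cm⁻¹; total -1390 cm⁻¹.
E(LS) − E(HS) = -1390 − (0) = -1390 cm⁻¹.

-1390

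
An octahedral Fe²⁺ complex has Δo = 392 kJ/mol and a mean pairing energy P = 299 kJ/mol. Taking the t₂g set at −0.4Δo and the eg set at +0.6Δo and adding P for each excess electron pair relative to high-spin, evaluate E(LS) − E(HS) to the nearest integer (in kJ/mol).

-186

Fe²⁺: group 8, so d-count = 8 − 2 = 6.
High-spin: t₂g⁴ eg², CFSE = -0.4Δo = -157 kJ/mol.
For low-spin the configuration is t₂g⁶ eg⁰: orbital energy -2.4 × 392 = -941 kJ/mol, and 2 additional pairs relative to high-spin add 598 kJ/mol, giving -343 kJ/mol.
Thus E(LS) − E(HS) = -186 kJ/mol.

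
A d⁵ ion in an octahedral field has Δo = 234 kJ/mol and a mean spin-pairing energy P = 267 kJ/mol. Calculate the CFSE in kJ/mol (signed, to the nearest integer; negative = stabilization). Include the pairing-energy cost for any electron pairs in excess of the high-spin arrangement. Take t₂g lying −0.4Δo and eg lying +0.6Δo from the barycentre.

0

Since Δo = 234 kJ/mol < P = 267 kJ/mol, the complex adopts the high-spin configuration.
Configuration: t₂g³ eg².
Orbital CFSE = 0.0Δo = 0.0 × 234 = 0 kJ/mol.
High-spin has no excess pairs, so no pairing correction applies.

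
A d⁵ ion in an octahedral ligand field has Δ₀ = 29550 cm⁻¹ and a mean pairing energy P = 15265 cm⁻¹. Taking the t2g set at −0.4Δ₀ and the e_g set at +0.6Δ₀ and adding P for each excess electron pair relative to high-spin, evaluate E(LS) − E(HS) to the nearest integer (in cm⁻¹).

-28570

High-spin d⁵ fills as t2g^3 e_g^2 with CFSE 3(−0.4) + 2(+0.6) = 0.0Δ₀ = 0 cm⁻¹.
Low-spin t2g^5 e_g^0 gives -2.0Δ₀ = -59100 cm⁻¹, but forming 2 extra pairs costs 2P = 30530 cm⁻¹, so E(LS) = -59100 + 30530 = -28570 cm⁻¹.
E(LS) − E(HS) = -28570 − (0) = -28570 cm⁻¹.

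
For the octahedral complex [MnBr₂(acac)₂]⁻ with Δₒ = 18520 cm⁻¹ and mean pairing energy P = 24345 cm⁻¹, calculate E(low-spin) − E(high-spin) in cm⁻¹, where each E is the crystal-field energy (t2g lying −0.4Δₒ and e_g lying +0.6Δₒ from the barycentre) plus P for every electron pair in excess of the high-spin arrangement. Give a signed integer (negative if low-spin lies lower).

Ligand charges: 2×(-1) from Br⁻ and 2×(-1) from acac⁻ sum to -4; with overall charge -1, Mn is +3.
Mn is in group 7, so Mn³⁺ is d⁴ (7 − 3 = 4).
High-spin: t2g^3 e_g^1, CFSE = -0.6Δₒ = -11112 cm⁻¹.
Low-spin t2g^4 e_g^0 gives -1.6Δₒ = -29632 cm⁻¹, but forming 1 extra pair costs 1P = 24345 cm⁻¹, so E(LS) = -29632 + 24345 = -5287 cm⁻¹.
E(LS) − E(HS) = -5287 − (-11112) = 5825 cm⁻¹.

5825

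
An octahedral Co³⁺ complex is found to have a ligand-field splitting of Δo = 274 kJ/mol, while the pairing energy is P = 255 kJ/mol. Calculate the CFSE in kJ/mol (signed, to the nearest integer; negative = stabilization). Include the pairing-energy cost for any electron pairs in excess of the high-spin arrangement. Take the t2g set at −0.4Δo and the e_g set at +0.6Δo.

Co³⁺: group 9, so d-count = 9 − 3 = 6.
Since Δo = 274 kJ/mol > P = 255 kJ/mol, the complex adopts the low-spin configuration.
That gives t2g^6 e_g^0.
Orbital CFSE = -2.4Δo = -2.4 × 274 = -658 kJ/mol.
Excess pairs vs high-spin: 3 − 1 = 2; pairing cost = +510 kJ/mol.
Net CFSE = -658 + 510 = -148 kJ/mol.

-148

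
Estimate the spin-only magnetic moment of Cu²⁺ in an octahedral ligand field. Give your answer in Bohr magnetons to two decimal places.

Cu is in group 11, so Cu²⁺ is d⁹ (11 − 2 = 9).
For octahedral d⁹ the high- and low-spin configurations coincide.
Configuration: t₂g⁶ eg³ → 1 unpaired electron.
μ(spin-only) = √[1(1+2)] = √3 ≈ 1.73 Bohr magnetons.

1.73 Bohr magnetons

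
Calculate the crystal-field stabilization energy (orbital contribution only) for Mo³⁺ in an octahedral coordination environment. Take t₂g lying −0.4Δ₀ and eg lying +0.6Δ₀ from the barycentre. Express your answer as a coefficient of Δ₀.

-1.2 Δ₀

Mo³⁺: group 6, so d-count = 6 − 3 = 3.
For octahedral d³ the high- and low-spin configurations coincide.
Configuration: t₂g³ eg⁰.
CFSE = 3(-0.4Δ₀) + 0(0.6Δ₀) = -1.2Δ₀ + 0.0Δ₀ = -1.2Δ₀.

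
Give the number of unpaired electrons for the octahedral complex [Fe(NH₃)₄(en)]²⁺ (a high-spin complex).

Ligand charges: 4×(+0) from NH₃ and 1×(+0) from en sum to +0; with overall charge +2, Fe is +2.
Fe²⁺: group 8, so d-count = 8 − 2 = 6.
Configuration: t2g^4 e_g^2, giving 4 unpaired electrons.

4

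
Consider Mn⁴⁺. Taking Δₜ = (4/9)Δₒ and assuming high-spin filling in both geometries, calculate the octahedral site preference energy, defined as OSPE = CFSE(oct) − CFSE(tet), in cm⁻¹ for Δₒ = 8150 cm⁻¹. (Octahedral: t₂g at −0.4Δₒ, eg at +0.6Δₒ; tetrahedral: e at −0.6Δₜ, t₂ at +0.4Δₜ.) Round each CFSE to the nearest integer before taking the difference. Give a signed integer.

Mn⁴⁺: group 7, so d-count = 7 − 4 = 3.
Octahedral high-spin t₂g³ eg⁰: CFSE = -1.2 × 8150 = -9780 cm⁻¹.
In a tetrahedral site the filling is e² t₂¹: CFSE(tet) = -0.8Δₜ = -0.8 × (4/9)(8150) = -2898 cm⁻¹.
OSPE = CFSE(oct) − CFSE(tet) = -9780 − (-2898) = -6882 cm⁻¹.

-6882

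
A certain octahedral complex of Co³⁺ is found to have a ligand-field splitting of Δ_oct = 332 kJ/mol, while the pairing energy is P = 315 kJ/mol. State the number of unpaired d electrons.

0

Co is in group 9, so Co³⁺ is d⁶ (9 − 3 = 6).
Since Δ_oct = 332 kJ/mol > P = 315 kJ/mol, the complex adopts the low-spin configuration.
Filling d⁶ accordingly: t₂g⁶ eg⁰.
Unpaired electrons: 0.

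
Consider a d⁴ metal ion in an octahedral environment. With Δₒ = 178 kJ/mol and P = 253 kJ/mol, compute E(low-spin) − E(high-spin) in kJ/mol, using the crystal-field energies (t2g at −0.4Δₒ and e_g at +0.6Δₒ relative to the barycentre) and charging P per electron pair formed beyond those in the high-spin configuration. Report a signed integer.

75

In the high-spin limit (t2g^3 e_g^1) the orbital term is -0.6Δₒ = -107 kJ/mol, with no excess pairing.
For low-spin the configuration is t2g^4 e_g^0: orbital energy -1.6 × 178 = -285 kJ/mol, and 1 additional pair relative to high-spin adds 253 kJ/mol, giving -32 kJ/mol.
Thus E(LS) − E(HS) = 75 kJ/mol.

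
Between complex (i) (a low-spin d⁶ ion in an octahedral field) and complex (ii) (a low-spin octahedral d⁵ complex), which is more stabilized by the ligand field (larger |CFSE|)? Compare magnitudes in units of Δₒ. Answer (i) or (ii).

(i): t₂g⁶ eg⁰, CFSE = -2.4Δₒ.
(ii): t2g^5 e_g^0, CFSE = -2.0Δₒ.
So (i) has the larger |CFSE|.

(i)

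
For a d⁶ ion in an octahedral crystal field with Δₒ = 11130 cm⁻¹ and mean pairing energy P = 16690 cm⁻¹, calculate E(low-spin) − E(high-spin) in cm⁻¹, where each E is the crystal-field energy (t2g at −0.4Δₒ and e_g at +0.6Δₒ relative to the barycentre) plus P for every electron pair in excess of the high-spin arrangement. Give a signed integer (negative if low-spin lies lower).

11120

High-spin d⁶ fills as t2g^4 e_g^2 with CFSE 4(−0.4) + 2(+0.6) = -0.4Δₒ = -4452 cm⁻¹.
Low-spin t2g^6 e_g^0 gives -2.4Δₒ = -26712 cm⁻¹, but forming 2 extra pairs costs 2P = 33380 cm⁻¹, so E(LS) = -26712 + 33380 = 6668 cm⁻¹.
The difference is 6668 − (-4452) = 11120 cm⁻¹, so high-spin lies lower.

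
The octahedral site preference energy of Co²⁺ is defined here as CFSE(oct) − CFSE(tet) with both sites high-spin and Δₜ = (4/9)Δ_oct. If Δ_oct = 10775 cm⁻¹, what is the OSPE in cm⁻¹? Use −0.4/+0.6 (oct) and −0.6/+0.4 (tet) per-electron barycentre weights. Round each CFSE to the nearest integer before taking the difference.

Group 9 minus oxidation state +2 gives a d⁷ configuration for Co²⁺.
Octahedral (high-spin): t₂g⁵ eg², CFSE = 5(−0.4) + 2(+0.6) = -0.8Δ_oct = -0.8 × 10775 = -8620 cm⁻¹.
In a tetrahedral site the filling is e⁴ t₂³: CFSE(tet) = -1.2Δₜ = -1.2 × (4/9)(10775) = -5747 cm⁻¹.
OSPE = -8620 − (-5747) = -2873 cm⁻¹.

-2873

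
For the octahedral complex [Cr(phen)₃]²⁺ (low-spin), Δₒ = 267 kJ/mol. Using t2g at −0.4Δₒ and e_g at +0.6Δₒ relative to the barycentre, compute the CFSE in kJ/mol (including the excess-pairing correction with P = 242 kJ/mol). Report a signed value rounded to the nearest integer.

phen is neutral, so the +2 overall charge sits on Cr: oxidation state +2.
Cr sits in group 6; removing 2 electrons leaves Cr²⁺ with 6 − 2 = 4 d electrons.
Electron filling gives t2g^4 e_g^0.
Orbital CFSE = 4(-0.4) + 0(0.6) = -1.6Δₒ = -1.6 × 267 = -427 kJ/mol.
High-spin d⁴ would be t2g^3 e_g^1 with 0 pairs; low-spin has 1, so 1 excess pair costs +1P = +242 kJ/mol.
Overall CFSE = -427 + 242 = -185 kJ/mol.

-185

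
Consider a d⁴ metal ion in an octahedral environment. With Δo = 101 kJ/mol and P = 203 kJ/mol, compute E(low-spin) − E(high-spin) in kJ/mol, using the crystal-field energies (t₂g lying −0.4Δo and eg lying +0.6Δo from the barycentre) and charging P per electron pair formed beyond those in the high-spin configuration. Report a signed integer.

High-spin: t₂g³ eg¹, CFSE = -0.6Δo = -61 kJ/mol.
Low-spin t₂g⁴ eg⁰ gives -1.6Δo = -162 kJ/mol, but forming 1 extra pair costs 1P = 203 kJ/mol, so E(LS) = -162 + 203 = 41 kJ/mol.
The difference is 41 − (-61) = 102 kJ/mol, so high-spin lies lower.

102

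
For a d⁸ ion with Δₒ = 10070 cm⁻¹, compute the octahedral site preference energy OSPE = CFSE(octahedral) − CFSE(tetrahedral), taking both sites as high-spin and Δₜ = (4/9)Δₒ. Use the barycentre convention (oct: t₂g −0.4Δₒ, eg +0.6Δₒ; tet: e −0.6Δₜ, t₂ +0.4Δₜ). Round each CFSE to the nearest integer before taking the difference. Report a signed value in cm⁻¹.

-8504

Octahedral high-spin t₂g⁶ eg²: CFSE = -1.2 × 10070 = -12084 cm⁻¹.
In a tetrahedral site the filling is e⁴ t₂⁴: CFSE(tet) = -0.8Δₜ = -0.8 × (4/9)(10070) = -3580 cm⁻¹.
OSPE = -12084 − (-3580) = -8504 cm⁻¹.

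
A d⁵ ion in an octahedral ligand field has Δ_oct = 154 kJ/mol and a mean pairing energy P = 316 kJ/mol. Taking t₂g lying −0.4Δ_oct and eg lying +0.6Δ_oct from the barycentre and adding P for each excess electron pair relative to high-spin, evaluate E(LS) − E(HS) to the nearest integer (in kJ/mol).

324

High-spin: t₂g³ eg², CFSE = 0.0Δ_oct = 0 kJ/mol.
For low-spin the configuration is t₂g⁵ eg⁰: orbital energy -2.0 × 154 = -308 kJ/mol, and 2 additional pairs relative to high-spin add 632 kJ/mol, giving 324 kJ/mol.
The difference is 324 − (0) = 324 kJ/mol, so high-spin lies lower.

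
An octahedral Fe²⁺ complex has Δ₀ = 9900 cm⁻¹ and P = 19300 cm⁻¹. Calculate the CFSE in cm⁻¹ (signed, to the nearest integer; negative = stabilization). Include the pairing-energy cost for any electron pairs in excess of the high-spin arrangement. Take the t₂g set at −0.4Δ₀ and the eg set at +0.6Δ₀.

-3960

Group 8 minus oxidation state +2 gives a d⁶ configuration for Fe²⁺.
With Δ₀ < P the complex is high-spin.
Filling d⁶ accordingly: t₂g⁴ eg².
Orbital CFSE = -0.4Δ₀ = -0.4 × 9900 = -3960 cm⁻¹.
High-spin has no excess pairs, so no pairing correction applies.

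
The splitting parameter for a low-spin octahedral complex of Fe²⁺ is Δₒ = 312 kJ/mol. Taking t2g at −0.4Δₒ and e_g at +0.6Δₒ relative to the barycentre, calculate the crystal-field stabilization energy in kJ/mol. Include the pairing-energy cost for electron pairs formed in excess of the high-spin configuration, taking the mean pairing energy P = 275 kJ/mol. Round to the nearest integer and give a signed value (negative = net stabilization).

Group 8 minus oxidation state +2 gives a d⁶ configuration for Fe²⁺.
Electron filling gives t2g^6 e_g^0.
CFSE(orbital) = 6×(-0.4Δₒ) + 0×(0.6Δₒ) = -2.4Δₒ; with Δₒ = 312 kJ/mol that is -749 kJ/mol.
Pairing penalty: 3 pairs vs 1 in the high-spin reference → 2 extra × P = 550 kJ/mol.
Combining: -749 + 550 = -199 kJ/mol.

-199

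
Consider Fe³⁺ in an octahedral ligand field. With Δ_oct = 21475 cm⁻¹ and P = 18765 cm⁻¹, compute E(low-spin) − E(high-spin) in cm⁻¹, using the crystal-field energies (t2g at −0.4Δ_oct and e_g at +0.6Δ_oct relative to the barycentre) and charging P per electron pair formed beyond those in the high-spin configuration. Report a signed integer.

-5420

Fe is in group 8, so Fe³⁺ is d⁵ (8 − 3 = 5).
High-spin: t2g^3 e_g^2, CFSE = 0.0Δ_oct = 0 cm⁻¹.
For low-spin the configuration is t2g^5 e_g^0: orbital energy -2.0 × 21475 = -42950 cm⁻¹, and 2 additional pairs relative to high-spin add 37530 cm⁻¹, giving -5420 cm⁻¹.
E(LS) − E(HS) = -5420 − (0) = -5420 cm⁻¹.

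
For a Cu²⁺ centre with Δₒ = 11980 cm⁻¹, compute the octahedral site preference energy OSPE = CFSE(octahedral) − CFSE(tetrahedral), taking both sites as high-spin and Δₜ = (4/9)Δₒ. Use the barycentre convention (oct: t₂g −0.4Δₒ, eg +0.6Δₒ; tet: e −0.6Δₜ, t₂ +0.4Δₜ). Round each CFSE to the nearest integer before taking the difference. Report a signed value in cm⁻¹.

Cu²⁺: group 11, so d-count = 11 − 2 = 9.
In an octahedral site d⁹ (HS) is t₂g⁶ eg³, giving CFSE(oct) = -0.6Δₒ = -7188 cm⁻¹.
In a tetrahedral site the filling is e⁴ t₂⁵: CFSE(tet) = -0.4Δₜ = -0.4 × (4/9)(11980) = -2130 cm⁻¹.
OSPE = -7188 − (-2130) = -5058 cm⁻¹.

-5058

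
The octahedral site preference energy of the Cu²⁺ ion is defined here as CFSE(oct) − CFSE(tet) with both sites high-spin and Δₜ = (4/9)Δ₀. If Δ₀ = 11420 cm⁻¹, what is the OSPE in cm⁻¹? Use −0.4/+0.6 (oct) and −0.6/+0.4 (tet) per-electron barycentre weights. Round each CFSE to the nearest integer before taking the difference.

-4822

Cu²⁺: group 11, so d-count = 11 − 2 = 9.
In an octahedral site d⁹ (HS) is t₂g⁶ eg³, giving CFSE(oct) = -0.6Δ₀ = -6852 cm⁻¹.
Tetrahedral e⁴ t₂⁵ gives -0.4Δₜ = -0.4 × (4/9) × 11420 = -2030 cm⁻¹.
OSPE = CFSE(oct) − CFSE(tet) = -6852 − (-2030) = -4822 cm⁻¹.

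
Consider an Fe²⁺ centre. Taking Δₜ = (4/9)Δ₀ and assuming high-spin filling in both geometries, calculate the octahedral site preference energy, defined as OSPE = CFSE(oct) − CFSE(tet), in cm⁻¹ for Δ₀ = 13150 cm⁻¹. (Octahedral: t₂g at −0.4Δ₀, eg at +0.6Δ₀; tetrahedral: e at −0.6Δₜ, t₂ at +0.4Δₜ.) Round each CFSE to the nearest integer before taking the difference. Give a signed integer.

Group 8 minus oxidation state +2 gives a d⁶ configuration for Fe²⁺.
Octahedral (high-spin): t2g^4 e_g^2, CFSE = 4(−0.4) + 2(+0.6) = -0.4Δ₀ = -0.4 × 13150 = -5260 cm⁻¹.
In a tetrahedral site the filling is e^3 t2^3: CFSE(tet) = -0.6Δₜ = -0.6 × (4/9)(13150) = -3507 cm⁻¹.
Subtracting, OSPE = -5260 − (-3507) = -1753 cm⁻¹.

-1753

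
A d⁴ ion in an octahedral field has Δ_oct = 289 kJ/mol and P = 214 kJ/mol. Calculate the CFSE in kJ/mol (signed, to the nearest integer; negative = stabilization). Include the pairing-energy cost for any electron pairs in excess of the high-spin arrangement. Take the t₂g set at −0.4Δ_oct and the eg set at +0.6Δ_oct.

Since Δ_oct = 289 kJ/mol > P = 214 kJ/mol, the complex adopts the low-spin configuration.
Filling d⁴ accordingly: t₂g⁴ eg⁰.
Orbital CFSE = -1.6Δ_oct = -1.6 × 289 = -462 kJ/mol.
Excess pairs vs high-spin: 1 − 0 = 1; pairing cost = +214 kJ/mol.
Net CFSE = -462 + 214 = -248 kJ/mol.

-248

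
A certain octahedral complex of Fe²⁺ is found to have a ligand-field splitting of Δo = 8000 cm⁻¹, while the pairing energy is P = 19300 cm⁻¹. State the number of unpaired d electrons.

4

Fe is in group 8, so Fe²⁺ is d⁶ (8 − 2 = 6).
Δo < P, so pairing is avoided: the ground state is high-spin.
That gives t₂g⁴ eg².
Unpaired electrons: 4.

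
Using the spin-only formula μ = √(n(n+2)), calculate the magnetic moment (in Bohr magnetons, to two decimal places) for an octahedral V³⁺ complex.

V sits in group 5; removing 3 electrons leaves V³⁺ with 5 − 3 = 2 d electrons.
Configuration: t2g^2 e_g^0 → 2 unpaired electrons.
μ(spin-only) = √[2(2+2)] = √8 ≈ 2.83 Bohr magnetons.

2.83 Bohr magnetons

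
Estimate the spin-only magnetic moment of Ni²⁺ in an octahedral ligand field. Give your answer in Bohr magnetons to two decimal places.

Ni²⁺: group 10, so d-count = 10 − 2 = 8.
Configuration: t₂g⁶ eg² → 2 unpaired electrons.
μ(spin-only) = √[2(2+2)] = √8 ≈ 2.83 Bohr magnetons.

2.83 Bohr magnetons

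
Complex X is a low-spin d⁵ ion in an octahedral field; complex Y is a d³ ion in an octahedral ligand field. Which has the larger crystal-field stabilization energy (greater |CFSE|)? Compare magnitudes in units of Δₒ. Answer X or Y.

X

X: t₂g⁵ eg⁰, CFSE = -2.0Δₒ.
Y: t2g^3 e_g^0, CFSE = -1.2Δₒ.
So X has the larger |CFSE|.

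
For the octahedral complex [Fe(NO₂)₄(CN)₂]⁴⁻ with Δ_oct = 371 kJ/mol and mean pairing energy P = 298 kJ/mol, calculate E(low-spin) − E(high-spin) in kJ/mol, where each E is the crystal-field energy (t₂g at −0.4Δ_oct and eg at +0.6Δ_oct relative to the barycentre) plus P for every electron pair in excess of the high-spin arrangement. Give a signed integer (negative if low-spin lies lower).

Ligand charges: 4×(-1) from NO₂⁻ and 2×(-1) from CN⁻ sum to -6; with overall charge -4, Fe is +2.
Fe²⁺: group 8, so d-count = 8 − 2 = 6.
High-spin d⁶ fills as t₂g⁴ eg² with CFSE 4(−0.4) + 2(+0.6) = -0.4Δ_oct = -148 kJ/mol.
For low-spin the configuration is t₂g⁶ eg⁰: orbital energy -2.4 × 371 = -890 kJ/mol, and 2 additional pairs relative to high-spin add 596 kJ/mol, giving -294 kJ/mol.
E(LS) − E(HS) = -294 − (-148) = -146 kJ/mol.

-146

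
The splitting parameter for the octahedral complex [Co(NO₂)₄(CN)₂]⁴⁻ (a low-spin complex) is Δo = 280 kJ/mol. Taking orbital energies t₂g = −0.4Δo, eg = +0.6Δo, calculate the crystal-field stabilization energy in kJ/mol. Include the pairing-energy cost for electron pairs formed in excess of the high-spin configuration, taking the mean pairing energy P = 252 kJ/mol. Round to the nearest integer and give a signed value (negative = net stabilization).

-252

Ligand charges: 4×(-1) from NO₂⁻ and 2×(-1) from CN⁻ sum to -6; with overall charge -4, Co is +2.
Co is in group 9, so Co²⁺ is d⁷ (9 − 2 = 7).
The d⁷ electrons fill as t₂g⁶ eg¹.
Orbital CFSE = 6(-0.4) + 1(0.6) = -1.8Δo = -1.8 × 280 = -504 kJ/mol.
Pairing penalty: 3 pairs vs 2 in the high-spin reference → 1 extra × P = 252 kJ/mol.
Overall CFSE = -504 + 252 = -252 kJ/mol.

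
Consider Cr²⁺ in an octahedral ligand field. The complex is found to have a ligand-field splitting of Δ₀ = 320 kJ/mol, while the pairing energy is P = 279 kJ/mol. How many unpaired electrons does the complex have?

Cr²⁺: group 6, so d-count = 6 − 2 = 4.
Δ₀ > P, so pairing is preferred: the ground state is low-spin.
Filling d⁴ accordingly: t2g^4 e_g^0.
Unpaired electrons: 2.

2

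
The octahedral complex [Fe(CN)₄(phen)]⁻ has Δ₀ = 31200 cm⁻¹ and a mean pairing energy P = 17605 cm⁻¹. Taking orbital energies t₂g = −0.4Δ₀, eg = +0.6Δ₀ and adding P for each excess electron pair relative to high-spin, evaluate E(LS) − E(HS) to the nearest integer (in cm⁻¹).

-27190

Ligand charges: 4×(-1) from CN⁻ and 1×(+0) from phen sum to -4; with overall charge -1, Fe is +3.
Fe is in group 8, so Fe³⁺ is d⁵ (8 − 3 = 5).
In the high-spin limit (t₂g³ eg²) the orbital term is 0.0Δ₀ = 0 cm⁻¹, with no excess pairing.
Low-spin t₂g⁵ eg⁰ gives -2.0Δ₀ = -62400 cm⁻¹, but forming 2 extra pairs costs 2P = 35210 cm⁻¹, so E(LS) = -62400 + 35210 = -27190 cm⁻¹.
The difference is -27190 − (0) = -27190 cm⁻¹, so low-spin lies lower.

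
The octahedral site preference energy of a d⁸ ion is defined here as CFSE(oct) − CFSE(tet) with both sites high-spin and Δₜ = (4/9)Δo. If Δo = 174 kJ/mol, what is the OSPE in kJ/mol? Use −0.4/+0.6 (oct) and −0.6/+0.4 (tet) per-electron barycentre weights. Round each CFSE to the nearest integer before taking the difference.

Octahedral (high-spin): t₂g⁶ eg², CFSE = 6(−0.4) + 2(+0.6) = -1.2Δo = -1.2 × 174 = -209 kJ/mol.
Tetrahedral: e⁴ t₂⁴, CFSE = 4(−0.6) + 4(+0.4) = -0.8Δₜ = -0.8 × (4/9) × 174 = -62 kJ/mol.
OSPE = -209 − (-62) = -147 kJ/mol.

-147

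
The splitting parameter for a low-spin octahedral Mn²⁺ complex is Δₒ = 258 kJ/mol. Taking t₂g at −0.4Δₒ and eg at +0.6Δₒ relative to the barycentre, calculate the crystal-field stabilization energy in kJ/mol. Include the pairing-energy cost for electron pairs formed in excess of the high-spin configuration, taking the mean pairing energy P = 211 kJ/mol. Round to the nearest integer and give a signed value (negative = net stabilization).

-94

Mn is in group 7, so Mn²⁺ is d⁵ (7 − 2 = 5).
Electron filling gives t₂g⁵ eg⁰.
The orbital stabilization is -2.0Δₒ = -2.0 × 258 = -516 kJ/mol.
Relative to high-spin t₂g³ eg² (0 paired), the low-spin configuration has 2 additional pairs, contributing +2 × 211 = +422 kJ/mol.
Overall CFSE = -516 + 422 = -94 kJ/mol.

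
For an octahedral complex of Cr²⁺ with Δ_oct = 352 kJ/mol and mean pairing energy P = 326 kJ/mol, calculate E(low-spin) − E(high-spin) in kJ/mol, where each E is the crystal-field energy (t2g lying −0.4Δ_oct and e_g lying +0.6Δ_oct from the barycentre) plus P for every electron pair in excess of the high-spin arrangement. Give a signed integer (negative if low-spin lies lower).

-26

Cr sits in group 6; removing 2 electrons leaves Cr²⁺ with 6 − 2 = 4 d electrons.
In the high-spin limit (t2g^3 e_g^1) the orbital term is -0.6Δ_oct = -211 kJ/mol, with no excess pairing.
Low-spin t2g^4 e_g^0 gives -1.6Δ_oct = -563 kJ/mol, but forming 1 extra pair costs 1P = 326 kJ/mol, so E(LS) = -563 + 326 = -237 kJ/mol.
E(LS) − E(HS) = -237 − (-211) = -26 kJ/mol.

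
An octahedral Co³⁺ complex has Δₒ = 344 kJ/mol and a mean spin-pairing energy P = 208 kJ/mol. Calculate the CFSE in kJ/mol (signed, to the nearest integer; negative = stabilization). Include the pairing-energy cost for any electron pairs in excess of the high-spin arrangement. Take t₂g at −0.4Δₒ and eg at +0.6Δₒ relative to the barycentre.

Co is in group 9, so Co³⁺ is d⁶ (9 − 3 = 6).
Since Δₒ = 344 kJ/mol > P = 208 kJ/mol, the complex adopts the low-spin configuration.
Configuration: t₂g⁶ eg⁰.
Orbital CFSE = -2.4Δₒ = -2.4 × 344 = -826 kJ/mol.
Excess pairs vs high-spin: 3 − 1 = 2; pairing cost = +416 kJ/mol.
Net CFSE = -826 + 416 = -410 kJ/mol.

-410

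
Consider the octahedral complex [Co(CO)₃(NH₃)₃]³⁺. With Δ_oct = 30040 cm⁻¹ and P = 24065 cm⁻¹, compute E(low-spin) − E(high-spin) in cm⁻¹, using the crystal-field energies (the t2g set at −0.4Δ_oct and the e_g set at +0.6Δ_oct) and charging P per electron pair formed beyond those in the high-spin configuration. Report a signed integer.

Ligand charges: 3×(+0) from CO and 3×(+0) from NH₃ sum to +0; with overall charge +3, Co is +3.
Co³⁺: group 9, so d-count = 9 − 3 = 6.
High-spin: t2g^4 e_g^2, CFSE = -0.4Δ_oct = -12016 cm⁻¹.
Low-spin t2g^6 e_g^0 gives -2.4Δ_oct = -72096 cm⁻¹, but forming 2 extra pairs costs 2P = 48130 cm⁻¹, so E(LS) = -72096 + 48130 = -23966 cm⁻¹.
Thus E(LS) − E(HS) = -11950 cm⁻¹.

-11950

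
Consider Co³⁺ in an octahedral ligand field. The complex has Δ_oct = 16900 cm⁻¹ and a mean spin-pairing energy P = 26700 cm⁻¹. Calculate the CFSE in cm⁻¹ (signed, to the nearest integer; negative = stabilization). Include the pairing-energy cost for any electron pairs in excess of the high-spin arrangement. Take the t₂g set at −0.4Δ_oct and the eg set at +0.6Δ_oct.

-6760

Group 9 minus oxidation state +3 gives a d⁶ configuration for Co³⁺.
Δ_oct < P, so pairing is avoided: the ground state is high-spin.
Configuration: t₂g⁴ eg².
Orbital CFSE = -0.4Δ_oct = -0.4 × 16900 = -6760 cm⁻¹.
High-spin has no excess pairs, so no pairing correction applies.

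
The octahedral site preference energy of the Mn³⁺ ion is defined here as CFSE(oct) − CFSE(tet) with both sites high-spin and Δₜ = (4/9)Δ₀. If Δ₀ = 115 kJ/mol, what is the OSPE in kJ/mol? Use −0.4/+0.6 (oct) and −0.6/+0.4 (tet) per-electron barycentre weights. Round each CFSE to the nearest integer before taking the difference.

-49

Group 7 minus oxidation state +3 gives a d⁴ configuration for Mn³⁺.
Octahedral high-spin t₂g³ eg¹: CFSE = -0.6 × 115 = -69 kJ/mol.
Tetrahedral: e² t₂², CFSE = 2(−0.6) + 2(+0.4) = -0.4Δₜ = -0.4 × (4/9) × 115 = -20 kJ/mol.
Subtracting, OSPE = -69 − (-20) = -49 kJ/mol.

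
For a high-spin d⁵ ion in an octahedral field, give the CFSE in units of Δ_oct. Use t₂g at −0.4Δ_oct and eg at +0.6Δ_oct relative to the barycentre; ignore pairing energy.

0.0 Δ_oct

Configuration: t₂g³ eg².
CFSE = 3(-0.4Δ_oct) + 2(0.6Δ_oct) = -1.2Δ_oct + 1.2Δ_oct = 0.0Δ_oct.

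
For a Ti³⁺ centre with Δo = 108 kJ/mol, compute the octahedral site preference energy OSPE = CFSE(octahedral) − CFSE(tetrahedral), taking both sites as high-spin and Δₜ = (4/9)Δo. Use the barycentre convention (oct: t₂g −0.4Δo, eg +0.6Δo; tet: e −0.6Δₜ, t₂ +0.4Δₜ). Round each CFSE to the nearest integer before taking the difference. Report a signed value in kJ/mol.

-14

Group 4 minus oxidation state +3 gives a d¹ configuration for Ti³⁺.
Octahedral (high-spin): t2g^1 e_g^0, CFSE = 1(−0.4) + 0(+0.6) = -0.4Δo = -0.4 × 108 = -43 kJ/mol.
In a tetrahedral site the filling is e^1 t2^0: CFSE(tet) = -0.6Δₜ = -0.6 × (4/9)(108) = -29 kJ/mol.
Subtracting, OSPE = -43 − (-29) = -14 kJ/mol.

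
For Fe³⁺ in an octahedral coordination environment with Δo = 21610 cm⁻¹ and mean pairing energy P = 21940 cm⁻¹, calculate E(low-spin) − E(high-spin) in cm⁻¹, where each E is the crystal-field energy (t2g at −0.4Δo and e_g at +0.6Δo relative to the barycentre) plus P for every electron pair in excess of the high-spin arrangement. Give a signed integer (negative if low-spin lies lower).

660

Fe³⁺: group 8, so d-count = 8 − 3 = 5.
High-spin: t2g^3 e_g^2, CFSE = 0.0Δo = 0 cm⁻¹.
Low-spin t2g^5 e_g^0 gives -2.0Δo = -43220 cm⁻¹, but forming 2 extra pairs costs 2P = 43880 cm⁻¹, so E(LS) = -43220 + 43880 = 660 cm⁻¹.
The difference is 660 − (0) = 660 cm⁻¹, so high-spin lies lower.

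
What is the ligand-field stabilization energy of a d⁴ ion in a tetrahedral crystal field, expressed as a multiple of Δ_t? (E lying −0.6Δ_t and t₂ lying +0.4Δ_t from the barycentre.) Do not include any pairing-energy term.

Tetrahedral splitting is small, so the complex is high-spin.
Configuration: e² t₂².
CFSE = 2(-0.6Δ_t) + 2(0.4Δ_t) = -1.2Δ_t + 0.8Δ_t = -0.4Δ_t.

-0.4 Δ_t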